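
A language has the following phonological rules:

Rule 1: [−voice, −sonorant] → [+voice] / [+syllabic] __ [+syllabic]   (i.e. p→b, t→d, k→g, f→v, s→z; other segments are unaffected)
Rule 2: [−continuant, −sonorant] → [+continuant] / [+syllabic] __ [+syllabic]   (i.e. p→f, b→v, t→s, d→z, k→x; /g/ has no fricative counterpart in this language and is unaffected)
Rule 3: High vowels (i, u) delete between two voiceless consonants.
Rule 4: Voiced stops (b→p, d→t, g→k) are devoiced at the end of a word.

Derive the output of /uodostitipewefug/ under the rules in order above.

uozostizivewevuk

Rule 1 (intervocalic voicing): /t/ is a voiceless obstruent between vowels /i/ and /i/, so it voices to [d]. /p/ is a voiceless obstruent between vowels /i/ and /e/, so it voices to [b]. /f/ is a voiceless obstruent between vowels /e/ and /u/, so it voices to [v]. /uodostitipewefug/ → uodostidibewevug.
Rule 2 (intervocalic spirantization): /d/ is a stop between vowels /o/ and /o/, so it spirantizes to the fricative [z]. /d/ is a stop between vowels /i/ and /i/, so it spirantizes to the fricative [z]. /b/ is a stop between vowels /i/ and /e/, so it spirantizes to the fricative [v]. /uodostidibewevug/ → uozostizivewevug.
Rule 3 (high vowel syncope): no segment meets the environment; /uozostizivewevug/ is unchanged.
Rule 4 (final devoicing): /g/ is a voiced stop in word-final position, so it devoices to [k]. /uozostizivewevug/ → uozostizivewevuk.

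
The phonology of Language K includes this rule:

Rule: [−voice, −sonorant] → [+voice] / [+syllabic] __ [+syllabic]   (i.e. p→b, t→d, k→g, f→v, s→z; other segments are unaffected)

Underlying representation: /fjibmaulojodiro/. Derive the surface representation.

No segment of /fjibmaulojodiro/ meets the structural description of the rule, so the form surfaces unchanged.

fjibmaulojodiro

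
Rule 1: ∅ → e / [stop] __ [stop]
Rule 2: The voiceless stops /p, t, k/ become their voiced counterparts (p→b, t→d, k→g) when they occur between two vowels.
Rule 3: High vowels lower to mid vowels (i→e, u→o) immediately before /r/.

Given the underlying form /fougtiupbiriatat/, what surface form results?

fougediubeberiadat

Rule 1 (stop-cluster e-epenthesis): /g/ and /t/ form a stop–stop cluster, so [e] is inserted between them. /p/ and /b/ form a stop–stop cluster, so [e] is inserted between them. /fougtiupbiriatat/ → fougetiupebiriatat.
Rule 2 (intervocalic voicing): /t/ is a voiceless stop between vowels /e/ and /i/, so it voices to [d]. /p/ is a voiceless stop between vowels /u/ and /e/, so it voices to [b]. /t/ is a voiceless stop between vowels /a/ and /a/, so it voices to [d]. /fougetiupebiriatat/ → fougediubebiriadat.
Rule 3 (pre-rhotic lowering): /i/ is a high vowel immediately before /r/, so it lowers to [e]. /fougediubebiriadat/ → fougediubeberiadat.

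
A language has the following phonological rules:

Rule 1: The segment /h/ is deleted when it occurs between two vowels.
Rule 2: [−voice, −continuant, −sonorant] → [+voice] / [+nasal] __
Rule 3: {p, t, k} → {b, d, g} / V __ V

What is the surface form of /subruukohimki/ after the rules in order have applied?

subruugoimgi

Rule 1 (intervocalic h-deletion): /h/ occurs between vowels /o/ and /i/, so it deletes. /subruukohimki/ → subruukoimki.
Rule 2 (post-nasal voicing): /k/ is a voiceless stop immediately after the nasal /m/, so it voices to [g]. /subruukoimki/ → subruukoimgi.
Rule 3 (intervocalic voicing): /k/ is a voiceless stop between vowels /u/ and /o/, so it voices to [g]. /subruukoimgi/ → subruugoimgi.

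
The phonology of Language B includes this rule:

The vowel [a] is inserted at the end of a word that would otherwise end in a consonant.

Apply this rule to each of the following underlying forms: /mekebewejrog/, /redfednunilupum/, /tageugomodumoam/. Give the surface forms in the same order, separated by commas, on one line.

/mekebewejrog/: the form ends in the consonant /g/, so [a] is inserted word-finally. → [mekebewejroga].
/redfednunilupum/: the form ends in the consonant /m/, so [a] is inserted word-finally. → [redfednunilupuma].
/tageugomodumoam/: the form ends in the consonant /m/, so [a] is inserted word-finally. → [tageugomodumoama].

mekebewejroga, redfednunilupuma, tageugomodumoama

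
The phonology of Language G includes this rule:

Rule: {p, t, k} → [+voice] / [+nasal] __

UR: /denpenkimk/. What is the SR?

denbengimg

/p/ is a voiceless stop immediately after the nasal /n/, so it voices to [b].
/k/ is a voiceless stop immediately after the nasal /n/, so it voices to [g].
/k/ is a voiceless stop immediately after the nasal /m/, so it voices to [g].
Surface form: [denbengimg].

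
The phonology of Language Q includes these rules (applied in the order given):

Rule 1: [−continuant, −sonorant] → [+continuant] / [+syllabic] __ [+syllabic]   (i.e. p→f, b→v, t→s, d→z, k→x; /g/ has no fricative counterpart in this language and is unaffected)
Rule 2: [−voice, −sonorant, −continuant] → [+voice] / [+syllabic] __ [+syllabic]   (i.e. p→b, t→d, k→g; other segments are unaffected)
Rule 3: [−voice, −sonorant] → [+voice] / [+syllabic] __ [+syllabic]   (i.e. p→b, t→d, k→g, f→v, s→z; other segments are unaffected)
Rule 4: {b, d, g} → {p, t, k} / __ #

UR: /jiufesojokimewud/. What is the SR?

jiuvezojoximewut

Rule 1 (intervocalic spirantization): /k/ is a stop between vowels /o/ and /i/, so it spirantizes to the fricative [x]. /jiufesojokimewud/ → jiufesojoximewud.
Rule 2 (intervocalic voicing): no segment meets the environment; /jiufesojoximewud/ is unchanged.
Rule 3 (intervocalic voicing): /f/ is a voiceless obstruent between vowels /u/ and /e/, so it voices to [v]. /s/ is a voiceless obstruent between vowels /e/ and /o/, so it voices to [z]. /jiufesojoximewud/ → jiuvezojoximewud.
Rule 4 (final devoicing): /d/ is a voiced stop in word-final position, so it devoices to [t]. /jiuvezojoximewud/ → jiuvezojoximewut.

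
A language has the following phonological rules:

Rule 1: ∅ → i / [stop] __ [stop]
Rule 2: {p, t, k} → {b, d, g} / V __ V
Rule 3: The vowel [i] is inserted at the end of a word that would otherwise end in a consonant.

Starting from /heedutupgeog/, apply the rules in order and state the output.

Rule 1 (stop-cluster i-epenthesis): /p/ and /g/ form a stop–stop cluster, so [i] is inserted between them. /heedutupgeog/ → heedutupigeog.
Rule 2 (intervocalic voicing): /t/ is a voiceless stop between vowels /u/ and /u/, so it voices to [d]. /p/ is a voiceless stop between vowels /u/ and /i/, so it voices to [b]. /heedutupigeog/ → heedudubigeog.
Rule 3 (final i-epenthesis): the form ends in the consonant /g/, so [i] is inserted word-finally. /heedudubigeog/ → heedudubigeogi.

heedudubigeogi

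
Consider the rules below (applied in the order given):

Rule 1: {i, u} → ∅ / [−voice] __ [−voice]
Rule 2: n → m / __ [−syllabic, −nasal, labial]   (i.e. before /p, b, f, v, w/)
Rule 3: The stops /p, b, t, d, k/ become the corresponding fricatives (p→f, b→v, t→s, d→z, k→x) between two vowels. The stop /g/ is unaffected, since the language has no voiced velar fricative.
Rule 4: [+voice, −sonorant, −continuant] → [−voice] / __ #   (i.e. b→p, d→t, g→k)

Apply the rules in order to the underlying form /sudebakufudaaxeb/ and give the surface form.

Rule 1 (high vowel syncope): /u/ is a high vowel flanked by voiceless consonants /k/ and /f/, so it deletes. /sudebakufudaaxeb/ → sudebakfudaaxeb.
Rule 2 (nasal place assimilation): no segment meets the environment; /sudebakfudaaxeb/ is unchanged.
Rule 3 (intervocalic spirantization): /d/ is a stop between vowels /u/ and /e/, so it spirantizes to the fricative [z]. /b/ is a stop between vowels /e/ and /a/, so it spirantizes to the fricative [v]. /d/ is a stop between vowels /u/ and /a/, so it spirantizes to the fricative [z]. /sudebakfudaaxeb/ → suzevakfuzaaxeb.
Rule 4 (final devoicing): /b/ is a voiced stop in word-final position, so it devoices to [p]. /suzevakfuzaaxeb/ → suzevakfuzaaxep.

suzevakfuzaaxep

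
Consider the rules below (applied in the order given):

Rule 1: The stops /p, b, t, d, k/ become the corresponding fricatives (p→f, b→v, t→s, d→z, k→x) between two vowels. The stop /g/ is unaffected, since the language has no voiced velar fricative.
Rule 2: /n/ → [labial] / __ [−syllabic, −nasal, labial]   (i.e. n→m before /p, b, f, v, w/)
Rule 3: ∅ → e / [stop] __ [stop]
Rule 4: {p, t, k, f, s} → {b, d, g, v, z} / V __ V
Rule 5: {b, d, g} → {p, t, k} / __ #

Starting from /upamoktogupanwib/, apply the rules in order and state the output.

Rule 1 (intervocalic spirantization): /p/ is a stop between vowels /u/ and /a/, so it spirantizes to the fricative [f]. /p/ is a stop between vowels /u/ and /a/, so it spirantizes to the fricative [f]. /upamoktogupanwib/ → ufamoktogufanwib.
Rule 2 (nasal place assimilation): /n/ precedes the labial consonant /w/, so it assimilates in place to [m]. /ufamoktogufanwib/ → ufamoktogufamwib.
Rule 3 (stop-cluster e-epenthesis): /k/ and /t/ form a stop–stop cluster, so [e] is inserted between them. /ufamoktogufamwib/ → ufamoketogufamwib.
Rule 4 (intervocalic voicing): /f/ is a voiceless obstruent between vowels /u/ and /a/, so it voices to [v]. /k/ is a voiceless obstruent between vowels /o/ and /e/, so it voices to [g]. /t/ is a voiceless obstruent between vowels /e/ and /o/, so it voices to [d]. /f/ is a voiceless obstruent between vowels /u/ and /a/, so it voices to [v]. /ufamoketogufamwib/ → uvamogedoguvamwib.
Rule 5 (final devoicing): /b/ is a voiced stop in word-final position, so it devoices to [p]. /uvamogedoguvamwib/ → uvamogedoguvamwip.

uvamogedoguvamwip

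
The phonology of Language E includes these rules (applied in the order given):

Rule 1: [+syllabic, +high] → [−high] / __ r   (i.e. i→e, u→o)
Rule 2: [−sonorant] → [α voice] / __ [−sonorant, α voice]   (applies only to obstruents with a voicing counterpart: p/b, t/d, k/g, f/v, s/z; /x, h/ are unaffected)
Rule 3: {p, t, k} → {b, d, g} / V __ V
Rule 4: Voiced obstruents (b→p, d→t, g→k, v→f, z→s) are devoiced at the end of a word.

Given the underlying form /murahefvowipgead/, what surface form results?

Rule 1 (pre-rhotic lowering): /u/ is a high vowel immediately before /r/, so it lowers to [o]. /murahefvowipgead/ → morahefvowipgead.
Rule 2 (regressive voicing assimilation): /f/ precedes the voiced obstruent /v/, so it voices to [v] by assimilation. /p/ precedes the voiced obstruent /g/, so it voices to [b] by assimilation. /morahefvowipgead/ → morahevvowibgead.
Rule 3 (intervocalic voicing): no segment meets the environment; /morahevvowibgead/ is unchanged.
Rule 4 (final devoicing): /d/ is a voiced obstruent in word-final position, so it devoices to [t]. /morahevvowibgead/ → morahevvowibgeat.

morahevvowibgeat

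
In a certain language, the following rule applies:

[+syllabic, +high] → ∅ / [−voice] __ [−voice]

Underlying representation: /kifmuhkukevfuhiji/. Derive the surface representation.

/i/ is a high vowel flanked by voiceless consonants /k/ and /f/, so it deletes.
/u/ is a high vowel flanked by voiceless consonants /k/ and /k/, so it deletes.
/u/ is a high vowel flanked by voiceless consonants /f/ and /h/, so it deletes.
Surface form: [kfmuhkkevfhiji].

kfmuhkkevfhiji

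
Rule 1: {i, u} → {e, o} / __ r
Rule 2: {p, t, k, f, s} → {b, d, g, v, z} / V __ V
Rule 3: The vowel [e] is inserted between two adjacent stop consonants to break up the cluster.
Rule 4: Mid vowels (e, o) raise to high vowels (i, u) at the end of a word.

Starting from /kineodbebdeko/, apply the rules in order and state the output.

kineodebebedegu

Rule 1 (pre-rhotic lowering): no segment meets the environment; /kineodbebdeko/ is unchanged.
Rule 2 (intervocalic voicing): /k/ is a voiceless obstruent between vowels /e/ and /o/, so it voices to [g]. /kineodbebdeko/ → kineodbebdego.
Rule 3 (stop-cluster e-epenthesis): /d/ and /b/ form a stop–stop cluster, so [e] is inserted between them. /b/ and /d/ form a stop–stop cluster, so [e] is inserted between them. /kineodbebdego/ → kineodebebedego.
Rule 4 (final vowel raising): /o/ is a mid vowel in word-final position, so it raises to [u]. /kineodebebedego/ → kineodebebedegu.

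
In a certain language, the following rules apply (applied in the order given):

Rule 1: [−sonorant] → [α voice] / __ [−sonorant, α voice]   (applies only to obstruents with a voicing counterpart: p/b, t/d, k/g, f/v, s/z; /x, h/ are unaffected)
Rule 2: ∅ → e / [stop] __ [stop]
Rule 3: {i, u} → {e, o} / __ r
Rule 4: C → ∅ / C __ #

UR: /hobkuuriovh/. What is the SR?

hopekuoriof

Rule 1 (regressive voicing assimilation): /b/ precedes the voiceless obstruent /k/, so it devoices to [p] by assimilation. /v/ precedes the voiceless obstruent /h/, so it devoices to [f] by assimilation. /hobkuuriovh/ → hopkuuriofh.
Rule 2 (stop-cluster e-epenthesis): /p/ and /k/ form a stop–stop cluster, so [e] is inserted between them. /hopkuuriofh/ → hopekuuriofh.
Rule 3 (pre-rhotic lowering): /u/ is a high vowel immediately before /r/, so it lowers to [o]. /hopekuuriofh/ → hopekuoriofh.
Rule 4 (final cluster simplification): /h/ is the second consonant of a word-final cluster /fh/, so it deletes. /hopekuoriofh/ → hopekuoriof.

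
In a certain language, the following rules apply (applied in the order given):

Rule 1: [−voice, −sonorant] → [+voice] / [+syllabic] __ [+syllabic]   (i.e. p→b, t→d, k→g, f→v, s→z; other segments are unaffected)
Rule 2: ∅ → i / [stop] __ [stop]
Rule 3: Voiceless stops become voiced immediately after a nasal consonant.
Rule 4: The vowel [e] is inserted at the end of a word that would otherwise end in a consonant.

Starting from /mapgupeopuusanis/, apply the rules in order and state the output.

Rule 1 (intervocalic voicing): /p/ is a voiceless obstruent between vowels /u/ and /e/, so it voices to [b]. /p/ is a voiceless obstruent between vowels /o/ and /u/, so it voices to [b]. /s/ is a voiceless obstruent between vowels /u/ and /a/, so it voices to [z]. /mapgupeopuusanis/ → mapgubeobuuzanis.
Rule 2 (stop-cluster i-epenthesis): /p/ and /g/ form a stop–stop cluster, so [i] is inserted between them. /mapgubeobuuzanis/ → mapigubeobuuzanis.
Rule 3 (post-nasal voicing): no segment meets the environment; /mapigubeobuuzanis/ is unchanged.
Rule 4 (final e-epenthesis): the form ends in the consonant /s/, so [e] is inserted word-finally. /mapigubeobuuzanis/ → mapigubeobuuzanise.

mapigubeobuuzanise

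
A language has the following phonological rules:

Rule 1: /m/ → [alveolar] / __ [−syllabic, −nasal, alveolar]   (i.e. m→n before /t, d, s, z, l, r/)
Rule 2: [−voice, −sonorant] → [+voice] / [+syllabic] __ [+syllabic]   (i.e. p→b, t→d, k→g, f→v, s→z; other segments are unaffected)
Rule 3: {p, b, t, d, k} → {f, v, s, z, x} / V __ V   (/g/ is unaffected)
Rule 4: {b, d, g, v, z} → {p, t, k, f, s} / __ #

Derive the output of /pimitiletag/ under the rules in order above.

pimizilezak

Rule 1 (nasal place assimilation): no segment meets the environment; /pimitiletag/ is unchanged.
Rule 2 (intervocalic voicing): /t/ is a voiceless obstruent between vowels /i/ and /i/, so it voices to [d]. /t/ is a voiceless obstruent between vowels /e/ and /a/, so it voices to [d]. /pimitiletag/ → pimidiledag.
Rule 3 (intervocalic spirantization): /d/ is a stop between vowels /i/ and /i/, so it spirantizes to the fricative [z]. /d/ is a stop between vowels /e/ and /a/, so it spirantizes to the fricative [z]. /pimidiledag/ → pimizilezag.
Rule 4 (final devoicing): /g/ is a voiced obstruent in word-final position, so it devoices to [k]. /pimizilezag/ → pimizilezak.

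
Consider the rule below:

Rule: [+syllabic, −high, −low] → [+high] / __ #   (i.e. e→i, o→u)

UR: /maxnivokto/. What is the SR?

Scanning /maxnivokto/: /o/ at position 7 is not in the conditioning environment; /o/ is a mid vowel in word-final position, so it raises to [u].
Result: [maxnivoktu].

maxnivoktu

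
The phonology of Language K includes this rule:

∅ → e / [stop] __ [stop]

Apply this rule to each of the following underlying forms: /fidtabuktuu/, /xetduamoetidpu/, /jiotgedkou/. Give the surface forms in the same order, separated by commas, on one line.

fidetabuketuu, xeteduamoetidepu, jiotegedekou

/fidtabuktuu/: /d/ and /t/ form a stop–stop cluster, so [e] is inserted between them. /k/ and /t/ form a stop–stop cluster, so [e] is inserted between them. → [fidetabuketuu].
/xetduamoetidpu/: /t/ and /d/ form a stop–stop cluster, so [e] is inserted between them. /d/ and /p/ form a stop–stop cluster, so [e] is inserted between them. → [xeteduamoetidepu].
/jiotgedkou/: /t/ and /g/ form a stop–stop cluster, so [e] is inserted between them. /d/ and /k/ form a stop–stop cluster, so [e] is inserted between them. → [jiotegedekou].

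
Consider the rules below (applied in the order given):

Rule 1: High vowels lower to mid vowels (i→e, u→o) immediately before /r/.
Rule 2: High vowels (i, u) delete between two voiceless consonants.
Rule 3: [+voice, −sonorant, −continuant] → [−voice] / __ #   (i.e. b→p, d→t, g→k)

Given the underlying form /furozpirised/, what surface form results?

Rule 1 (pre-rhotic lowering): /u/ is a high vowel immediately before /r/, so it lowers to [o]. /i/ is a high vowel immediately before /r/, so it lowers to [e]. /furozpirised/ → forozperised.
Rule 2 (high vowel syncope): no segment meets the environment; /forozperised/ is unchanged.
Rule 3 (final devoicing): /d/ is a voiced stop in word-final position, so it devoices to [t]. /forozperised/ → forozperiset.

forozperiset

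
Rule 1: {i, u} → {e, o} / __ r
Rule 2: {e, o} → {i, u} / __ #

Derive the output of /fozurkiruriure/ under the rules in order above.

fozorkeroriori

Rule 1 (pre-rhotic lowering): /u/ is a high vowel immediately before /r/, so it lowers to [o]. /i/ is a high vowel immediately before /r/, so it lowers to [e]. /u/ is a high vowel immediately before /r/, so it lowers to [o]. /u/ is a high vowel immediately before /r/, so it lowers to [o]. /fozurkiruriure/ → fozorkeroriore.
Rule 2 (final vowel raising): /e/ is a mid vowel in word-final position, so it raises to [i]. /fozorkeroriore/ → fozorkeroriori.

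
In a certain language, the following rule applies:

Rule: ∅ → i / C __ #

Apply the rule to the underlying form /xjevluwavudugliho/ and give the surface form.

No segment of /xjevluwavudugliho/ meets the structural description of the rule, so the form surfaces unchanged.

xjevluwavudugliho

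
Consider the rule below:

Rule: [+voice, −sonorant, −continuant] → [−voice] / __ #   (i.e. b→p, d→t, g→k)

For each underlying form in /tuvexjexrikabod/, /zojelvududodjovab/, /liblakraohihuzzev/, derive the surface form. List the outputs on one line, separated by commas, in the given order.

tuvexjexrikabot, zojelvududodjovap, liblakraohihuzzev

/tuvexjexrikabod/: /d/ is a voiced stop in word-final position, so it devoices to [t]. → [tuvexjexrikabot].
/zojelvududodjovab/: /b/ is a voiced stop in word-final position, so it devoices to [p]. → [zojelvududodjovap].
/liblakraohihuzzev/: the rule's environment is not met; surfaces unchanged as [liblakraohihuzzev].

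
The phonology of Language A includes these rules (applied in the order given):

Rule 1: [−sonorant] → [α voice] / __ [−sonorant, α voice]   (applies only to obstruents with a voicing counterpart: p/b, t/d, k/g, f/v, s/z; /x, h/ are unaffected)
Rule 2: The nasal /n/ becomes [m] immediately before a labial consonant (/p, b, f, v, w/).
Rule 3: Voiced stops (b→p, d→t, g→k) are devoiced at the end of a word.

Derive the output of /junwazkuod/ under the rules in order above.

jumwaskuot

Rule 1 (regressive voicing assimilation): /z/ precedes the voiceless obstruent /k/, so it devoices to [s] by assimilation. /junwazkuod/ → junwaskuod.
Rule 2 (nasal place assimilation): /n/ precedes the labial consonant /w/, so it assimilates in place to [m]. /junwaskuod/ → jumwaskuod.
Rule 3 (final devoicing): /d/ is a voiced stop in word-final position, so it devoices to [t]. /jumwaskuod/ → jumwaskuot.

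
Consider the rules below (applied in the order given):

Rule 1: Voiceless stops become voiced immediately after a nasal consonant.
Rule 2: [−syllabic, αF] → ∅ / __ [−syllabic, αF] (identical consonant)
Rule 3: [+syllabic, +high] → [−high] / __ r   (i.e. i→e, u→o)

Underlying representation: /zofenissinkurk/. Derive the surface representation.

Rule 1 (post-nasal voicing): /k/ is a voiceless stop immediately after the nasal /n/, so it voices to [g]. /zofenissinkurk/ → zofenissingurk.
Rule 2 (degemination): /ss/ is a geminate; the first /s/ deletes. /zofenissingurk/ → zofenisingurk.
Rule 3 (pre-rhotic lowering): /u/ is a high vowel immediately before /r/, so it lowers to [o]. /zofenisingurk/ → zofenisingork.

zofenisingork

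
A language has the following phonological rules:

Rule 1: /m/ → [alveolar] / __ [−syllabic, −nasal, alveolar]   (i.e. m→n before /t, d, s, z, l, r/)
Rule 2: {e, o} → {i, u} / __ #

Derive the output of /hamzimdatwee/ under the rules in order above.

Rule 1 (nasal place assimilation): /m/ precedes the alveolar consonant /z/, so it assimilates in place to [n]. /m/ precedes the alveolar consonant /d/, so it assimilates in place to [n]. /hamzimdatwee/ → hanzindatwee.
Rule 2 (final vowel raising): /e/ is a mid vowel in word-final position, so it raises to [i]. /hanzindatwee/ → hanzindatwei.

hanzindatwei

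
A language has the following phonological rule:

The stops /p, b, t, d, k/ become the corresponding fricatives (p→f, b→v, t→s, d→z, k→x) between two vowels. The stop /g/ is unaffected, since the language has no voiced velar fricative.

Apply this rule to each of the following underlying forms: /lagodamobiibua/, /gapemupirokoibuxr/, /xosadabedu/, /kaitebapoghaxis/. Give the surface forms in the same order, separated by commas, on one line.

/lagodamobiibua/: /d/ is a stop between vowels /o/ and /a/, so it spirantizes to the fricative [z]. /b/ is a stop between vowels /o/ and /i/, so it spirantizes to the fricative [v]. /b/ is a stop between vowels /i/ and /u/, so it spirantizes to the fricative [v]. → [lagozamoviivua].
/gapemupirokoibuxr/: /p/ is a stop between vowels /a/ and /e/, so it spirantizes to the fricative [f]. /p/ is a stop between vowels /u/ and /i/, so it spirantizes to the fricative [f]. /k/ is a stop between vowels /o/ and /o/, so it spirantizes to the fricative [x]. /b/ is a stop between vowels /i/ and /u/, so it spirantizes to the fricative [v]. → [gafemufiroxoivuxr].
/xosadabedu/: /d/ is a stop between vowels /a/ and /a/, so it spirantizes to the fricative [z]. /b/ is a stop between vowels /a/ and /e/, so it spirantizes to the fricative [v]. /d/ is a stop between vowels /e/ and /u/, so it spirantizes to the fricative [z]. → [xosazavezu].
/kaitebapoghaxis/: /t/ is a stop between vowels /i/ and /e/, so it spirantizes to the fricative [s]. /b/ is a stop between vowels /e/ and /a/, so it spirantizes to the fricative [v]. /p/ is a stop between vowels /a/ and /o/, so it spirantizes to the fricative [f]. → [kaisevafoghaxis].

lagozamoviivua, gafemufiroxoivuxr, xosazavezu, kaisevafoghaxis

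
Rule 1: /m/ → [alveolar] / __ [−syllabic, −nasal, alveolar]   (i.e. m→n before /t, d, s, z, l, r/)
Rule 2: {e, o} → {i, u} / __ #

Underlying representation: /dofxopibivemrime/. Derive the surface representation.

Rule 1 (nasal place assimilation): /m/ precedes the alveolar consonant /r/, so it assimilates in place to [n]. /dofxopibivemrime/ → dofxopibivenrime.
Rule 2 (final vowel raising): /e/ is a mid vowel in word-final position, so it raises to [i]. /dofxopibivenrime/ → dofxopibivenrimi.

dofxopibivenrimi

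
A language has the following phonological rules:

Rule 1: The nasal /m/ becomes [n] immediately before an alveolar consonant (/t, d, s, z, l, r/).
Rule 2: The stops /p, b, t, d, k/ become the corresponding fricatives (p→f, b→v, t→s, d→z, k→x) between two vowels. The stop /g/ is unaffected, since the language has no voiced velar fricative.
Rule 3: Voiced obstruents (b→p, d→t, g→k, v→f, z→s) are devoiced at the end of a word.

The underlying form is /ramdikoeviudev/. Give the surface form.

randixoeviuzef

Rule 1 (nasal place assimilation): /m/ precedes the alveolar consonant /d/, so it assimilates in place to [n]. /ramdikoeviudev/ → randikoeviudev.
Rule 2 (intervocalic spirantization): /k/ is a stop between vowels /i/ and /o/, so it spirantizes to the fricative [x]. /d/ is a stop between vowels /u/ and /e/, so it spirantizes to the fricative [z]. /randikoeviudev/ → randixoeviuzev.
Rule 3 (final devoicing): /v/ is a voiced obstruent in word-final position, so it devoices to [f]. /randixoeviuzev/ → randixoeviuzef.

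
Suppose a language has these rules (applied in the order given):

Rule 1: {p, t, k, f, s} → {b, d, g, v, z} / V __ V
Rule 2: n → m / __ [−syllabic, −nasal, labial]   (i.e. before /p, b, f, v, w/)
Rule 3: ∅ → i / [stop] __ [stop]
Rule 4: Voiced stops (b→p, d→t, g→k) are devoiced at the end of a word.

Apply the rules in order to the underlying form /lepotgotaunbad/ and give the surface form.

Rule 1 (intervocalic voicing): /p/ is a voiceless obstruent between vowels /e/ and /o/, so it voices to [b]. /t/ is a voiceless obstruent between vowels /o/ and /a/, so it voices to [d]. /lepotgotaunbad/ → lebotgodaunbad.
Rule 2 (nasal place assimilation): /n/ precedes the labial consonant /b/, so it assimilates in place to [m]. /lebotgodaunbad/ → lebotgodaumbad.
Rule 3 (stop-cluster i-epenthesis): /t/ and /g/ form a stop–stop cluster, so [i] is inserted between them. /lebotgodaumbad/ → lebotigodaumbad.
Rule 4 (final devoicing): /d/ is a voiced stop in word-final position, so it devoices to [t]. /lebotigodaumbad/ → lebotigodaumbat.

lebotigodaumbat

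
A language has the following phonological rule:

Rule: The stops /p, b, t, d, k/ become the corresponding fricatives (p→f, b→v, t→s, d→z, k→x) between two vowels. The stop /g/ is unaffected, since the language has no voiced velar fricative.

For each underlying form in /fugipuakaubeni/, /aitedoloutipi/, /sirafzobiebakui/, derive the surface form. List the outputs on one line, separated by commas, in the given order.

/fugipuakaubeni/: /p/ is a stop between vowels /i/ and /u/, so it spirantizes to the fricative [f]. /k/ is a stop between vowels /a/ and /a/, so it spirantizes to the fricative [x]. /b/ is a stop between vowels /u/ and /e/, so it spirantizes to the fricative [v]. → [fugifuaxauveni].
/aitedoloutipi/: /t/ is a stop between vowels /i/ and /e/, so it spirantizes to the fricative [s]. /d/ is a stop between vowels /e/ and /o/, so it spirantizes to the fricative [z]. /t/ is a stop between vowels /u/ and /i/, so it spirantizes to the fricative [s]. /p/ is a stop between vowels /i/ and /i/, so it spirantizes to the fricative [f]. → [aisezolousifi].
/sirafzobiebakui/: /b/ is a stop between vowels /o/ and /i/, so it spirantizes to the fricative [v]. /b/ is a stop between vowels /e/ and /a/, so it spirantizes to the fricative [v]. /k/ is a stop between vowels /a/ and /u/, so it spirantizes to the fricative [x]. → [sirafzovievaxui].

fugifuaxauveni, aisezolousifi, sirafzovievaxui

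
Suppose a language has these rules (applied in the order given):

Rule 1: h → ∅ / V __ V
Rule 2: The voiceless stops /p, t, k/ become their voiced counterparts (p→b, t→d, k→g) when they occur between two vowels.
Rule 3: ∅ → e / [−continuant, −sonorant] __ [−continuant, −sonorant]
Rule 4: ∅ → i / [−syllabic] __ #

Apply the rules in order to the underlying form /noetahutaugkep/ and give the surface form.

Rule 1 (intervocalic h-deletion): /h/ occurs between vowels /a/ and /u/, so it deletes. /noetahutaugkep/ → noetautaugkep.
Rule 2 (intervocalic voicing): /t/ is a voiceless stop between vowels /e/ and /a/, so it voices to [d]. /t/ is a voiceless stop between vowels /u/ and /a/, so it voices to [d]. /noetautaugkep/ → noedaudaugkep.
Rule 3 (stop-cluster e-epenthesis): /g/ and /k/ form a stop–stop cluster, so [e] is inserted between them. /noedaudaugkep/ → noedaudaugekep.
Rule 4 (final i-epenthesis): the form ends in the consonant /p/, so [i] is inserted word-finally. /noedaudaugekep/ → noedaudaugekepi.

noedaudaugekepi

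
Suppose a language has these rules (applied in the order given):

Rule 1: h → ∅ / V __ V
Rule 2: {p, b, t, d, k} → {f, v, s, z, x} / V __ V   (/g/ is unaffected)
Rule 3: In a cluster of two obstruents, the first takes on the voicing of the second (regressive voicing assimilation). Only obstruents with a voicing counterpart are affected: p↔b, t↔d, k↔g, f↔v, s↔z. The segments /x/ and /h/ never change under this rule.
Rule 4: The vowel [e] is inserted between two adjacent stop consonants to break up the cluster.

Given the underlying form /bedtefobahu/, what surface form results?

Rule 1 (intervocalic h-deletion): /h/ occurs between vowels /a/ and /u/, so it deletes. /bedtefobahu/ → bedtefobau.
Rule 2 (intervocalic spirantization): /b/ is a stop between vowels /o/ and /a/, so it spirantizes to the fricative [v]. /bedtefobau/ → bedtefovau.
Rule 3 (regressive voicing assimilation): /d/ precedes the voiceless obstruent /t/, so it devoices to [t] by assimilation. /bedtefovau/ → bettefovau.
Rule 4 (stop-cluster e-epenthesis): /t/ and /t/ form a stop–stop cluster, so [e] is inserted between them. /bettefovau/ → betetefovau.

betetefovau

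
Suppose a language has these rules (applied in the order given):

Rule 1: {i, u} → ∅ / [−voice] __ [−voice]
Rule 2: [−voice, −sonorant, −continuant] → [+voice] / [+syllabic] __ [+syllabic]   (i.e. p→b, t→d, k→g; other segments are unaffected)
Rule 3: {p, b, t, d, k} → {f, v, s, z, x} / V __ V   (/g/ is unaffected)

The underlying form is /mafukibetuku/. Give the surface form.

mafkivetku

Rule 1 (high vowel syncope): /u/ is a high vowel flanked by voiceless consonants /f/ and /k/, so it deletes. /u/ is a high vowel flanked by voiceless consonants /t/ and /k/, so it deletes. /mafukibetuku/ → mafkibetku.
Rule 2 (intervocalic voicing): no segment meets the environment; /mafkibetku/ is unchanged.
Rule 3 (intervocalic spirantization): /b/ is a stop between vowels /i/ and /e/, so it spirantizes to the fricative [v]. /mafkibetku/ → mafkivetku.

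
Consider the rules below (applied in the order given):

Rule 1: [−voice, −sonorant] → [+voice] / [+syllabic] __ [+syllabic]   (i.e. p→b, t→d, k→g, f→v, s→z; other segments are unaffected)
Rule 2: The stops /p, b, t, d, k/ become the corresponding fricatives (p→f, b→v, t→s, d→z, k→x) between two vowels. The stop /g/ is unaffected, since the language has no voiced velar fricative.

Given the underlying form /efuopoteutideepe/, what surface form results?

evuovozeuzizeeve

Rule 1 (intervocalic voicing): /f/ is a voiceless obstruent between vowels /e/ and /u/, so it voices to [v]. /p/ is a voiceless obstruent between vowels /o/ and /o/, so it voices to [b]. /t/ is a voiceless obstruent between vowels /o/ and /e/, so it voices to [d]. /t/ is a voiceless obstruent between vowels /u/ and /i/, so it voices to [d]. /p/ is a voiceless obstruent between vowels /e/ and /e/, so it voices to [b]. /efuopoteutideepe/ → evuobodeudideebe.
Rule 2 (intervocalic spirantization): /b/ is a stop between vowels /o/ and /o/, so it spirantizes to the fricative [v]. /d/ is a stop between vowels /o/ and /e/, so it spirantizes to the fricative [z]. /d/ is a stop between vowels /u/ and /i/, so it spirantizes to the fricative [z]. /d/ is a stop between vowels /i/ and /e/, so it spirantizes to the fricative [z]. /b/ is a stop between vowels /e/ and /e/, so it spirantizes to the fricative [v]. /evuobodeudideebe/ → evuovozeuzizeeve.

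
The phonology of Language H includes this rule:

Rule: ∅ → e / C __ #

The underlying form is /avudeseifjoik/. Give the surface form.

the form ends in the consonant /k/, so [e] is inserted word-finally.
Surface form: [avudeseifjoike].

avudeseifjoike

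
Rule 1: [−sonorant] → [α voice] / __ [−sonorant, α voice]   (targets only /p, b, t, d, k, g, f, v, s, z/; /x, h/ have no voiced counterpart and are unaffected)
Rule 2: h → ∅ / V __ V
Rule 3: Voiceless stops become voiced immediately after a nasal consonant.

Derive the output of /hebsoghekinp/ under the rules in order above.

hepsokhekinb

Rule 1 (regressive voicing assimilation): /b/ precedes the voiceless obstruent /s/, so it devoices to [p] by assimilation. /g/ precedes the voiceless obstruent /h/, so it devoices to [k] by assimilation. /hebsoghekinp/ → hepsokhekinp.
Rule 2 (intervocalic h-deletion): no segment meets the environment; /hepsokhekinp/ is unchanged.
Rule 3 (post-nasal voicing): /p/ is a voiceless stop immediately after the nasal /n/, so it voices to [b]. /hepsokhekinp/ → hepsokhekinb.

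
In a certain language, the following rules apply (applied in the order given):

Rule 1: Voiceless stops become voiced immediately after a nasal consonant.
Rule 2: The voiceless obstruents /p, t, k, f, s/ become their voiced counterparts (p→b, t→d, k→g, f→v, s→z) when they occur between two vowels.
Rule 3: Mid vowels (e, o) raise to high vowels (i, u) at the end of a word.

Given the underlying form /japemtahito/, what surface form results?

jabemdahidu

Rule 1 (post-nasal voicing): /t/ is a voiceless stop immediately after the nasal /m/, so it voices to [d]. /japemtahito/ → japemdahito.
Rule 2 (intervocalic voicing): /p/ is a voiceless obstruent between vowels /a/ and /e/, so it voices to [b]. /t/ is a voiceless obstruent between vowels /i/ and /o/, so it voices to [d]. /japemdahito/ → jabemdahido.
Rule 3 (final vowel raising): /o/ is a mid vowel in word-final position, so it raises to [u]. /jabemdahido/ → jabemdahidu.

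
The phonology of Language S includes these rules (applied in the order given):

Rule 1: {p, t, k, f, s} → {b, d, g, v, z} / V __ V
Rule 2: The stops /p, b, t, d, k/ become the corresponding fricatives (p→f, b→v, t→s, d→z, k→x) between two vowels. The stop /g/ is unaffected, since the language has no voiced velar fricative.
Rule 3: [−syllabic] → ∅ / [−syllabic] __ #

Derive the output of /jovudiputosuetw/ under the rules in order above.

jovuzivuzozuet

Rule 1 (intervocalic voicing): /p/ is a voiceless obstruent between vowels /i/ and /u/, so it voices to [b]. /t/ is a voiceless obstruent between vowels /u/ and /o/, so it voices to [d]. /s/ is a voiceless obstruent between vowels /o/ and /u/, so it voices to [z]. /jovudiputosuetw/ → jovudibudozuetw.
Rule 2 (intervocalic spirantization): /d/ is a stop between vowels /u/ and /i/, so it spirantizes to the fricative [z]. /b/ is a stop between vowels /i/ and /u/, so it spirantizes to the fricative [v]. /d/ is a stop between vowels /u/ and /o/, so it spirantizes to the fricative [z]. /jovudibudozuetw/ → jovuzivuzozuetw.
Rule 3 (final cluster simplification): /w/ is the second consonant of a word-final cluster /tw/, so it deletes. /jovuzivuzozuetw/ → jovuzivuzozuet.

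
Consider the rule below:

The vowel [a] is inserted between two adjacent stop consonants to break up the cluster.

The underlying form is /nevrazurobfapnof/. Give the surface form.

nevrazurobfapnof

No segment of /nevrazurobfapnof/ meets the structural description of the rule, so the form surfaces unchanged.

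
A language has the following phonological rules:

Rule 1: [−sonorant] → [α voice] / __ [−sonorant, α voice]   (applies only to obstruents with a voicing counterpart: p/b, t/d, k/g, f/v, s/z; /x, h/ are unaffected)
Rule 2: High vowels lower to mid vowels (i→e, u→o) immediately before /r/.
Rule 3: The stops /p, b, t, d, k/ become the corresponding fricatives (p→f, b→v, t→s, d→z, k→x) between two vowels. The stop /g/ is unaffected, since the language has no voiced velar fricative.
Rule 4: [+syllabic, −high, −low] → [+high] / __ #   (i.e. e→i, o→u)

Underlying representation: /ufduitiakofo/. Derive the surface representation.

uvduisiaxofu

Rule 1 (regressive voicing assimilation): /f/ precedes the voiced obstruent /d/, so it voices to [v] by assimilation. /ufduitiakofo/ → uvduitiakofo.
Rule 2 (pre-rhotic lowering): no segment meets the environment; /uvduitiakofo/ is unchanged.
Rule 3 (intervocalic spirantization): /t/ is a stop between vowels /i/ and /i/, so it spirantizes to the fricative [s]. /k/ is a stop between vowels /a/ and /o/, so it spirantizes to the fricative [x]. /uvduitiakofo/ → uvduisiaxofo.
Rule 4 (final vowel raising): /o/ is a mid vowel in word-final position, so it raises to [u]. /uvduisiaxofo/ → uvduisiaxofu.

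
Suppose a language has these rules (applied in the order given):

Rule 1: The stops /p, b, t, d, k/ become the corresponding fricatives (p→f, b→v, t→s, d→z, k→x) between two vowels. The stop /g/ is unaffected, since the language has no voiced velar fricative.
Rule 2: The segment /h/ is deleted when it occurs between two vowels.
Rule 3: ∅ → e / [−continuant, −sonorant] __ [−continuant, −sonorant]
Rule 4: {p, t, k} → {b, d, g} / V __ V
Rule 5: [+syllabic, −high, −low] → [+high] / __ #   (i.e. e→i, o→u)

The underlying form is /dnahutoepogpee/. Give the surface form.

dnausoefogebei

Rule 1 (intervocalic spirantization): /t/ is a stop between vowels /u/ and /o/, so it spirantizes to the fricative [s]. /p/ is a stop between vowels /e/ and /o/, so it spirantizes to the fricative [f]. /dnahutoepogpee/ → dnahusoefogpee.
Rule 2 (intervocalic h-deletion): /h/ occurs between vowels /a/ and /u/, so it deletes. /dnahusoefogpee/ → dnausoefogpee.
Rule 3 (stop-cluster e-epenthesis): /g/ and /p/ form a stop–stop cluster, so [e] is inserted between them. /dnausoefogpee/ → dnausoefogepee.
Rule 4 (intervocalic voicing): /p/ is a voiceless stop between vowels /e/ and /e/, so it voices to [b]. /dnausoefogepee/ → dnausoefogebee.
Rule 5 (final vowel raising): /e/ is a mid vowel in word-final position, so it raises to [i]. /dnausoefogebee/ → dnausoefogebei.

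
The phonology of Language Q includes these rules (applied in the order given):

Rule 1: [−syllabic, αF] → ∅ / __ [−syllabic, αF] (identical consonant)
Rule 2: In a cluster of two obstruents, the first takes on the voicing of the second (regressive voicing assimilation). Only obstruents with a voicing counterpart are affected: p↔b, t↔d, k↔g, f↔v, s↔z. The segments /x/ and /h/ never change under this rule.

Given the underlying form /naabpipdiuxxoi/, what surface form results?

naappibdiuxoi

Rule 1 (degemination): /xx/ is a geminate; the first /x/ deletes. /naabpipdiuxxoi/ → naabpipdiuxoi.
Rule 2 (regressive voicing assimilation): /b/ precedes the voiceless obstruent /p/, so it devoices to [p] by assimilation. /p/ precedes the voiced obstruent /d/, so it voices to [b] by assimilation. /naabpipdiuxoi/ → naappibdiuxoi.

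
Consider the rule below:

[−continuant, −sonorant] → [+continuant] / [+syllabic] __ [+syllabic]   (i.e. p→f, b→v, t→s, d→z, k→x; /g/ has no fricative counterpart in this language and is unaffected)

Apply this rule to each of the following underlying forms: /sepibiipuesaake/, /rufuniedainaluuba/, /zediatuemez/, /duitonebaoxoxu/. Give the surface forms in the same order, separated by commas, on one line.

/sepibiipuesaake/: /p/ is a stop between vowels /e/ and /i/, so it spirantizes to the fricative [f]. /b/ is a stop between vowels /i/ and /i/, so it spirantizes to the fricative [v]. /p/ is a stop between vowels /i/ and /u/, so it spirantizes to the fricative [f]. /k/ is a stop between vowels /a/ and /e/, so it spirantizes to the fricative [x]. → [sefiviifuesaaxe].
/rufuniedainaluuba/: /d/ is a stop between vowels /e/ and /a/, so it spirantizes to the fricative [z]. /b/ is a stop between vowels /u/ and /a/, so it spirantizes to the fricative [v]. → [rufuniezainaluuva].
/zediatuemez/: /d/ is a stop between vowels /e/ and /i/, so it spirantizes to the fricative [z]. /t/ is a stop between vowels /a/ and /u/, so it spirantizes to the fricative [s]. → [zeziasuemez].
/duitonebaoxoxu/: /t/ is a stop between vowels /i/ and /o/, so it spirantizes to the fricative [s]. /b/ is a stop between vowels /e/ and /a/, so it spirantizes to the fricative [v]. → [duisonevaoxoxu].

sefiviifuesaaxe, rufuniezainaluuva, zeziasuemez, duisonevaoxoxu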